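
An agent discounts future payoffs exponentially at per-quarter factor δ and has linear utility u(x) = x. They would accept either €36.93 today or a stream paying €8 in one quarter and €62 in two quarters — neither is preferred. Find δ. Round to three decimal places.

δ ≈ 0.710

The stream is worth 8δ + 62δ² today, so 8δ + 62δ² = 36.93.
That is, 62δ² + 8δ − 36.93 = 0, a quadratic in δ.
By the quadratic formula (taking the positive root), δ = (−8 + √9222.64) / 124 ≈ 0.710.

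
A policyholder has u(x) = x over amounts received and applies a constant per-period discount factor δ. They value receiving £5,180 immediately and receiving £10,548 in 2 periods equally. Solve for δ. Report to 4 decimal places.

Indifference means u(5180) = δ^2 · u(10548), so δ^2 = u(5180)/u(10548).
With u(x) = x: δ^2 = 5180/10548 = 0.49109.
So δ = 0.49109^(1/2) ≈ 0.7008.

δ ≈ 0.7008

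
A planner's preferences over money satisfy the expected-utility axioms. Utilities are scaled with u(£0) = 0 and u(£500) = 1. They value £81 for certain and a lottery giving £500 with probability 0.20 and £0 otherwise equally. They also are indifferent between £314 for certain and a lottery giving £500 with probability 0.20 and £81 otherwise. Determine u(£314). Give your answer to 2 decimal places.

From the first indifference, u(£81) = 0.20·u(£500) + 0.80·u(£0) = 0.20·1 + 0.80·0 = 0.20.
Then u(£314) = 0.20·u(£500) + 0.80·u(£81) = 0.20·1.00 + 0.80·0.20 = 0.3600.

0.36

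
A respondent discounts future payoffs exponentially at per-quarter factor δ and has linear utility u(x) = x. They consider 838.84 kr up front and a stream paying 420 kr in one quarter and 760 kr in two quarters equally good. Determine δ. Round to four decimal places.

The stream is worth 420δ + 760δ² today, so 420δ + 760δ² = 838.84.
Rearranged: 760δ² + 420δ − 838.84 = 0.
By the quadratic formula (taking the positive root), δ = (−420 + √2726473.60) / 1520 ≈ 0.8100.

δ ≈ 0.8100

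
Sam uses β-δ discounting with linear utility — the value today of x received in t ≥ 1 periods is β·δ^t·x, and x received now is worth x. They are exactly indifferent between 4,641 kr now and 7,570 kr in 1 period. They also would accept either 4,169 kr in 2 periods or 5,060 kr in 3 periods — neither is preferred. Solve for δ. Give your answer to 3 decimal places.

From the later pair, β·δ^2·4169 = β·δ^3·5060; dividing through, δ = 4169/5060 = 0.82391.

δ ≈ 0.824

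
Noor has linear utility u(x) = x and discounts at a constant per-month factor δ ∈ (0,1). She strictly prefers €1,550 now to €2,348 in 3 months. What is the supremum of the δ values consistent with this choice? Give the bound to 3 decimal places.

δ < 0.871

Under u(x) = x this choice says 1550 > δ^3·2348.
Hence δ^3 < 1550/2348 = 0.66014, and x ↦ x^(1/3) is increasing on (0,∞).
δ < (1550/2348)^(1/3) ≈ 0.871.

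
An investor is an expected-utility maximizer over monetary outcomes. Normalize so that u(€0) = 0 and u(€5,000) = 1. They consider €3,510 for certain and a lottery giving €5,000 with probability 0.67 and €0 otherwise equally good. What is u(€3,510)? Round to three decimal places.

u(€3,510) equals the lottery's expected utility: 0.67·1 + 0.33·0 = 0.67.

0.670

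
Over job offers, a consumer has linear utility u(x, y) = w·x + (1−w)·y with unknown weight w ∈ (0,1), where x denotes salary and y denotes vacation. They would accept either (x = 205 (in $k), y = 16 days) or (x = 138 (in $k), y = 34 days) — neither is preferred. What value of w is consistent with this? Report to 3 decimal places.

Indifference: w·205 + (1−w)·16 = w·138 + (1−w)·34.
Rearranging, 67·w − 18·(1−w) = 0.
Hence w = 18/(67+18) = 18/85 = 0.212.

w = 0.212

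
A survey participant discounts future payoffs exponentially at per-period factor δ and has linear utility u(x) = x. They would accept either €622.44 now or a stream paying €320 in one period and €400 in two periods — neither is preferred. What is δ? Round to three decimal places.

δ ≈ 0.910

Equating present values: 622.44 = 320δ + 400δ².
That is, 400δ² + 320δ − 622.44 = 0, a quadratic in δ.
δ = (−320 + √(320² + 4·400·622.44)) / (2·400) = (−320 + √1098304.00) / 800 ≈ 0.910.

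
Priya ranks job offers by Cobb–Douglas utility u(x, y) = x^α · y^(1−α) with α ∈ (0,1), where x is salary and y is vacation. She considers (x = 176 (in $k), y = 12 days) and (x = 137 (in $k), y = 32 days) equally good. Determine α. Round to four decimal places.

α ≈ 0.7966

Indifference: 176^α · 12^(1−α) = 137^α · 32^(1−α).
Rearrange to (176/137)^α = (32/12)^(1−α) and take logs: α·0.2505031 = (1−α)·0.9808293.
So α/(1−α) = (0.9808293)/(0.2505031) = 3.9154378, and α = 3.9154378/4.9154378 ≈ 0.7966.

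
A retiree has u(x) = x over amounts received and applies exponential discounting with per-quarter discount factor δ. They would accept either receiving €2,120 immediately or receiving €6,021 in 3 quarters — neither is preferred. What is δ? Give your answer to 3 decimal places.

δ ≈ 0.706

Equating discounted utilities: u(2120) = δ^3·u(6021) ⇒ δ^3 = u(2120)/u(6021).
With u(x) = x: δ^3 = 2120/6021 = 0.35210.
So δ = 0.35210^(1/3) ≈ 0.706.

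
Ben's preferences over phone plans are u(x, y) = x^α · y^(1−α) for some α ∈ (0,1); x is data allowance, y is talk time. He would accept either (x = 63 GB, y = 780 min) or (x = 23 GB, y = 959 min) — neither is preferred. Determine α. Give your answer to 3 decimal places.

The Cobb–Douglas utilities coincide, so 63^α·780^(1−α) = 23^α·959^(1−α).
(63/23)^α = (959/780)^(1−α); take logs: α·ln(63/23) = (1−α)·ln(959/780), i.e. α·1.007641 = (1−α)·0.206597.
With A = 1.007641 and B = 0.206597: α·A = (1−α)·B, so α = B/(A+B) = 0.206597/1.214238 ≈ 0.170.

α ≈ 0.170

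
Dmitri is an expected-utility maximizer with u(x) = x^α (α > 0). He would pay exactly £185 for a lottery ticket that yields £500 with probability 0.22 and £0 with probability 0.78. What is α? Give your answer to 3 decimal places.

The lottery's expected utility is 0.22·u(500) + 0.78·u(0) = 0.22·500^α (since u(0) = 0 for α > 0).
Equating: 185^α = 0.22·500^α, i.e. 0.3700^α = 0.22.
Taking logs: α·ln(185/500) = ln(0.22), so α = -1.514128 / -0.994252 ≈ 1.523.

α ≈ 1.523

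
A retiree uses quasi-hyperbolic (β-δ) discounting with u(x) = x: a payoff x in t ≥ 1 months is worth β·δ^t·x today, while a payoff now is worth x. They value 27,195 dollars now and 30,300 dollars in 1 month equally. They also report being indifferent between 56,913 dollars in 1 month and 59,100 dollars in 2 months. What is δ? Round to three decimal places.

Both payoffs in the second observation are in the future, so β drops out: δ^1·56913 = δ^2·59100 ⇒ δ = 56913/59100 = 0.96299.

δ ≈ 0.963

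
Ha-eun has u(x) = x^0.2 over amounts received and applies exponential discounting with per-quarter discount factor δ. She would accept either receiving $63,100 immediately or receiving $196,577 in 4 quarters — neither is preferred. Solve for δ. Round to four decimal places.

Indifference means u(63100) = δ^4 · u(196577), so δ^4 = u(63100)/u(196577).
Since u(x) = x^0.2, δ^4 = (63100/196577)^0.2 = 0.32099^0.2 = 0.79671.
Taking the 4th root: δ = 0.79671^(1/4) ≈ 0.9448.

δ ≈ 0.9448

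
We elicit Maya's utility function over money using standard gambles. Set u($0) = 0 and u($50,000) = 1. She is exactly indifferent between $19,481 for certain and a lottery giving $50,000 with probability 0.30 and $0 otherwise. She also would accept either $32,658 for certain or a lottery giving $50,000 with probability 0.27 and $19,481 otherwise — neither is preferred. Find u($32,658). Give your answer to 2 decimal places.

The first gamble pins u($19,481): it must equal 0.30·1 + 0.70·0 = 0.30.
Chaining: u($32,658) = 0.27·1.00 + 0.73·0.30 = 0.4890.

0.49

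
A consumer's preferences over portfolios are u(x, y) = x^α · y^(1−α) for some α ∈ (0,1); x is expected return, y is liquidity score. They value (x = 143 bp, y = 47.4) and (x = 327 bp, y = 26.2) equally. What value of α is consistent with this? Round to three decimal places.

Set the two utilities equal: 143^α·47.4^(1−α) = 327^α·26.2^(1−α).
Taking logs: α·ln 143 + (1−α)·ln 47.4 = α·ln 327 + (1−α)·ln 26.2, i.e. α·-0.827116 = (1−α)·-0.592863.
Thus α·(-1.419979) = -0.592863, so α = -0.592863/-1.419979 ≈ 0.418.

α ≈ 0.418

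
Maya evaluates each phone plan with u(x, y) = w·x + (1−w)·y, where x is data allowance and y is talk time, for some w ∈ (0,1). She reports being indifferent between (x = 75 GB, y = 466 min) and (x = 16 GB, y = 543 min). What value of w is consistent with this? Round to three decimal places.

w = 0.566

u(75,466) = u(16,543) means w·75 + (1−w)·466 = w·16 + (1−w)·543.
w·(75−16) = (1−w)·(543−466), i.e. w·59 = (1−w)·77.
So w/(1−w) = 77/59 = 1.3051, giving w = 77/(59+77) = 0.566.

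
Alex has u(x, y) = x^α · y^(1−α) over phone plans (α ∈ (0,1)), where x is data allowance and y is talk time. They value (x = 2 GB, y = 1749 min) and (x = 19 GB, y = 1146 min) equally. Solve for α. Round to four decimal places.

α ≈ 0.1581

Set the two utilities equal: 2^α·1749^(1−α) = 19^α·1146^(1−α).
Taking logs: α·ln 2 + (1−α)·ln 1749 = α·ln 19 + (1−α)·ln 1146, i.e. α·-2.2512918 = (1−α)·-0.4227666.
With A = -2.2512918 and B = -0.4227666: α·A = (1−α)·B, so α = B/(A+B) = -0.4227666/-2.6740584 ≈ 0.1581.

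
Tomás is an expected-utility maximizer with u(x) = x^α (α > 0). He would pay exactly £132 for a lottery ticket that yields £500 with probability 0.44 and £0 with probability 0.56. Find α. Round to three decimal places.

α ≈ 0.616

EU(lottery) = 0.44·500^α + 0.56·0 = 0.44·500^α.
Setting u(132) equal to that: 132^α = 0.44·500^α ⇒ (132/500)^α = 0.44.
Take logs: α = ln 0.44 / ln(132/500) ≈ 0.61644.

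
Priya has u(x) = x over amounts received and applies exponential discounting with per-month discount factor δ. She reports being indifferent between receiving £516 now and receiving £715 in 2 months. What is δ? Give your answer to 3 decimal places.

δ ≈ 0.850

Equating discounted utilities: u(516) = δ^2·u(715) ⇒ δ^2 = u(516)/u(715).
With u(x) = x: δ^2 = 516/715 = 0.72168.
Hence δ = (0.72168)^(1/2) = 0.84952.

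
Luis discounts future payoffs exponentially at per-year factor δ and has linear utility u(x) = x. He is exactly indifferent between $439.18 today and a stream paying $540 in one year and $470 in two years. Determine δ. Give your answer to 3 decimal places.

The stream is worth 540δ + 470δ² today, so 540δ + 470δ² = 439.18.
That is, 470δ² + 540δ − 439.18 = 0, a quadratic in δ.
By the quadratic formula (taking the positive root), δ = (−540 + √1117258.40) / 940 ≈ 0.550.

δ ≈ 0.550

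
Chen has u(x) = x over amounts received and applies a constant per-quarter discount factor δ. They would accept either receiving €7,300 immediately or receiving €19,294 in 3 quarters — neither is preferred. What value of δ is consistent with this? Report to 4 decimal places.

Indifference means u(7300) = δ^3 · u(19294), so δ^3 = u(7300)/u(19294).
With u(x) = x: δ^3 = 7300/19294 = 0.37836.
Taking the cube root: δ = 0.37836^(1/3) ≈ 0.7233.

δ ≈ 0.7233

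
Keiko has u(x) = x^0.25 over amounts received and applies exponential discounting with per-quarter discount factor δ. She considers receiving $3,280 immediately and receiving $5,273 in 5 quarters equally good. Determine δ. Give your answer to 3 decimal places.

δ ≈ 0.977

The payoff in 5 quarters is discounted by δ^5, so u(3280) = δ^5·u(5273) and δ^5 = u(3280)/u(5273).
With u(x) = x^0.25: δ^5 = 3280^0.25/5273^0.25 = (3280/5273)^0.25 = 0.88808.
So δ = 0.88808^(1/5) ≈ 0.977.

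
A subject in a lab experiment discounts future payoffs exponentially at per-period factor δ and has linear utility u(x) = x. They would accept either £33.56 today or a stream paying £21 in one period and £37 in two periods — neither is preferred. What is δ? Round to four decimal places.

δ ≈ 0.7100

The stream is worth 21δ + 37δ² today, so 21δ + 37δ² = 33.56.
Rearranged: 37δ² + 21δ − 33.56 = 0.
By the quadratic formula (taking the positive root), δ = (−21 + √5407.88) / 74 ≈ 0.7100.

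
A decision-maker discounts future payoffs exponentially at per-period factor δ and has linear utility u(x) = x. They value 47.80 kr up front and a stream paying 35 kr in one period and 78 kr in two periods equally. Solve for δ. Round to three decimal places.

Equating present values: 47.80 = 35δ + 78δ².
Rearranged: 78δ² + 35δ − 47.80 = 0.
The positive root is δ = [−35 + √(35² + 4·78·47.80)] / (2·78) = (−35 + 127.038)/156 ≈ 0.590.

δ ≈ 0.590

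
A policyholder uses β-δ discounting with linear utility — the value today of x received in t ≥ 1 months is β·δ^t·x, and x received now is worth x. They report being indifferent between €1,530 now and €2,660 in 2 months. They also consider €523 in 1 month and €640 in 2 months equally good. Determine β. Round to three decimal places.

β ≈ 0.861

Both payoffs in the second observation are in the future, so β drops out: δ^1·523 = δ^2·640 ⇒ δ = 523/640 = 0.81719.
The first indifference: 1530 = β·δ^2·2660, so β = 1530/(δ^2·2660) = 1530/(0.66780·2660) ≈ 0.861.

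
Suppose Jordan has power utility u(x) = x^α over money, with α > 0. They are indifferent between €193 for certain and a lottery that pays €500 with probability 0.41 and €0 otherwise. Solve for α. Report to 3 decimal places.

α ≈ 0.937

The lottery's expected utility is 0.41·u(500) + 0.59·u(0) = 0.41·500^α (since u(0) = 0 for α > 0).
Setting u(193) equal to that: 193^α = 0.41·500^α ⇒ (193/500)^α = 0.41.
α = ln(0.41) / ln(193/500) = -0.891598/-0.951918 ≈ 0.937.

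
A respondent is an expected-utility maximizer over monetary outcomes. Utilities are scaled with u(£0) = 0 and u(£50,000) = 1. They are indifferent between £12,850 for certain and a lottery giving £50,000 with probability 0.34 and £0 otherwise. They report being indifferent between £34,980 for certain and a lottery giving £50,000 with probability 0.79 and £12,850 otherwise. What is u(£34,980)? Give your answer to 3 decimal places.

0.861

The first gamble pins u(£12,850): it must equal 0.34·1 + 0.66·0 = 0.34.
Chaining: u(£34,980) = 0.79·1.00 + 0.21·0.34 = 0.8614.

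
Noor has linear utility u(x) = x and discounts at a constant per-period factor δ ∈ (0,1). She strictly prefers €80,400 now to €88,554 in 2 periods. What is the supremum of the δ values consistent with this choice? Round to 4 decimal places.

δ < 0.9528

Comparing present values: 80400 > δ^2·88554.
Hence δ^2 < 80400/88554 = 0.90792, and x ↦ x^(1/2) is increasing on (0,∞).
δ < 0.90792^(1/2) = 0.9528.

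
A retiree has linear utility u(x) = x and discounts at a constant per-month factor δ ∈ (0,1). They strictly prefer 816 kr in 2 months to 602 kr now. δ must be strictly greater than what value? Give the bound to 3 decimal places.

δ > 0.859

Under u(x) = x this choice says 602 < δ^2·816.
Hence δ^2 > 602/816 = 0.73775, and x ↦ x^(1/2) is increasing on (0,∞).
δ > (602/816)^(1/2) ≈ 0.859.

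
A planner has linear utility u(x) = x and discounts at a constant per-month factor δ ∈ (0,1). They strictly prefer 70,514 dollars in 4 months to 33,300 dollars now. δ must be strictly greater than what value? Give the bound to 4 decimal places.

δ > 0.8290

The preference means 33300 < δ^4·70514.
Hence δ^4 > 33300/70514 = 0.47225, and x ↦ x^(1/4) is increasing on (0,∞).
δ > 0.47225^(1/4) = 0.8290.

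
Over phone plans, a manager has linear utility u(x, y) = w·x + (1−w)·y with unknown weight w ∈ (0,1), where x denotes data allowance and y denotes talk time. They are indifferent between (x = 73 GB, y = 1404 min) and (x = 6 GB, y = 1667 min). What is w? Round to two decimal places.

u(73,1404) = u(6,1667) means w·73 + (1−w)·1404 = w·6 + (1−w)·1667.
Rearranging, 67·w − 263·(1−w) = 0.
Hence w = 263/(67+263) = 263/330 = 0.80.

w = 0.80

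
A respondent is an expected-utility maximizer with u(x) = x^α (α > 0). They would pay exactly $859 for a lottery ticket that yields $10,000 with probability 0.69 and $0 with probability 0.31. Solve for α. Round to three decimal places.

EU(lottery) = 0.69·10000^α + 0.31·0 = 0.69·10000^α.
Setting u(859) equal to that: 859^α = 0.69·10000^α ⇒ (859/10000)^α = 0.69.
α = ln(0.69) / ln(859/10000) = -0.371064/-2.454571 ≈ 0.151.

α ≈ 0.151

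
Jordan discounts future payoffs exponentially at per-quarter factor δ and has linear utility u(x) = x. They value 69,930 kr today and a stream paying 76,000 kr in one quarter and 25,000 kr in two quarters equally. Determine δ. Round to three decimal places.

δ ≈ 0.740

The stream is worth 76000δ + 25000δ² today, so 76000δ + 25000δ² = 69930.
That is, 25000δ² + 76000δ − 69930 = 0, a quadratic in δ.
The positive root is δ = [−76000 + √(76000² + 4·25000·69930)] / (2·25000) = (−76000 + 113000.000)/50000 ≈ 0.740.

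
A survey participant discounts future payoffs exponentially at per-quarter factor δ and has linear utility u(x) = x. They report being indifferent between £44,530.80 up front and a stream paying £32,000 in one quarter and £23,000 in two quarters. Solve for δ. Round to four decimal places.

δ ≈ 0.8600

The stream is worth 32000δ + 23000δ² today, so 32000δ + 23000δ² = 44530.80.
So 23000δ² + 32000δ − 44530.80 = 0.
The positive root is δ = [−32000 + √(32000² + 4·23000·44530.80)] / (2·23000) = (−32000 + 71560.000)/46000 ≈ 0.8600.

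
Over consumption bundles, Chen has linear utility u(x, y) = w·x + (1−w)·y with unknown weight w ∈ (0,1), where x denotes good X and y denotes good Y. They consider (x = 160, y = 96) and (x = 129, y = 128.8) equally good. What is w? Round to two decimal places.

Equating utilities: w·160 + (1−w)·96 = w·129 + (1−w)·128.8.
Rearranging, 31·w − 32.8·(1−w) = 0.
The marginal rate of substitution is 32.8/31, so w = 32.8/(31+32.8) = 0.51.

w = 0.51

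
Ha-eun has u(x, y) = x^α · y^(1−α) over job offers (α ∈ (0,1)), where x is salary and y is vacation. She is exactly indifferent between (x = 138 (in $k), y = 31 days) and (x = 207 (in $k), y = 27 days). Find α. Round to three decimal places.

α ≈ 0.254

Indifference: 138^α · 31^(1−α) = 207^α · 27^(1−α).
Taking logs: α·ln 138 + (1−α)·ln 31 = α·ln 207 + (1−α)·ln 27, i.e. α·-0.405465 = (1−α)·-0.138150.
So α/(1−α) = (-0.138150)/(-0.405465) = 0.340720, and α = 0.340720/1.340720 ≈ 0.254.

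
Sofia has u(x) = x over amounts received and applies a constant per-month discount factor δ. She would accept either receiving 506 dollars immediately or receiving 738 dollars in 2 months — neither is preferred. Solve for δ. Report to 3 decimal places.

δ ≈ 0.828

The payoff in 2 months is discounted by δ^2, so u(506) = δ^2·u(738) and δ^2 = u(506)/u(738).
With u(x) = x: δ^2 = 506/738 = 0.68564.
Taking the square root: δ = 0.68564^(1/2) ≈ 0.828.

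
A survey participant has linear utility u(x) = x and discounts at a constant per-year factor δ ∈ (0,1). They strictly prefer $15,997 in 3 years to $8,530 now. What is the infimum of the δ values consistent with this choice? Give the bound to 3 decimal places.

Under u(x) = x this choice says 8530 < δ^3·15997.
Hence δ^3 > 8530/15997 = 0.53322, and x ↦ x^(1/3) is increasing on (0,∞).
δ > 0.53322^(1/3) = 0.811.

δ > 0.811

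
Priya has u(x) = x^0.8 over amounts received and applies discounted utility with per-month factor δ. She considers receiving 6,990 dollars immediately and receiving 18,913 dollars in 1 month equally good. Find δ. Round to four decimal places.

δ ≈ 0.4510

Indifference means u(6990) = δ · u(18913), so δ = u(6990)/u(18913).
With u(x) = x^0.8: δ = 6990^0.8/18913^0.8 = (6990/18913)^0.8 = 0.45100.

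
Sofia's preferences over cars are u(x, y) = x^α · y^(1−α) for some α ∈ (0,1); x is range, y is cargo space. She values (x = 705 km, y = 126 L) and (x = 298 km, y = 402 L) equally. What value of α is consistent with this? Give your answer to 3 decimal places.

The Cobb–Douglas utilities coincide, so 705^α·126^(1−α) = 298^α·402^(1−α).
Taking logs: α·ln 705 + (1−α)·ln 126 = α·ln 298 + (1−α)·ln 402, i.e. α·0.861104 = (1−α)·1.160170.
Thus α·(2.021274) = 1.160170, so α = 1.160170/2.021274 ≈ 0.574.

α ≈ 0.574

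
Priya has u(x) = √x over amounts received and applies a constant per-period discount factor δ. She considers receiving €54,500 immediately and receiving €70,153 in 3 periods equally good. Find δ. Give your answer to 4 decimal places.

δ ≈ 0.9588

The payoff in 3 periods is discounted by δ^3, so u(54500) = δ^3·u(70153) and δ^3 = u(54500)/u(70153).
Since u(x) = √x, δ^3 = √(54500/70153) = 0.88140.
So δ = 0.88140^(1/3) ≈ 0.9588.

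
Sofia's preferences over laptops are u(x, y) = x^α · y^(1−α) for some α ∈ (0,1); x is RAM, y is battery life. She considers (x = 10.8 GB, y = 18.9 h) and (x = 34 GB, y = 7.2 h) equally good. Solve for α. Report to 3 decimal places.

Set the two utilities equal: 10.8^α·18.9^(1−α) = 34^α·7.2^(1−α).
(10.8/34)^α = (7.2/18.9)^(1−α); take logs: α·ln(10.8/34) = (1−α)·ln(7.2/18.9), i.e. α·-1.146814 = (1−α)·-0.965081.
With A = -1.146814 and B = -0.965081: α·A = (1−α)·B, so α = B/(A+B) = -0.965081/-2.111895 ≈ 0.457.

α ≈ 0.457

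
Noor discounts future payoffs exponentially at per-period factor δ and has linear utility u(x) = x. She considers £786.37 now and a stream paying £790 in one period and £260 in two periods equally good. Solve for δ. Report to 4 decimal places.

Equating present values: 786.37 = 790δ + 260δ².
Rearranged: 260δ² + 790δ − 786.37 = 0.
The positive root is δ = [−790 + √(790² + 4·260·786.37)] / (2·260) = (−790 + 1200.802)/520 ≈ 0.7900.

δ ≈ 0.7900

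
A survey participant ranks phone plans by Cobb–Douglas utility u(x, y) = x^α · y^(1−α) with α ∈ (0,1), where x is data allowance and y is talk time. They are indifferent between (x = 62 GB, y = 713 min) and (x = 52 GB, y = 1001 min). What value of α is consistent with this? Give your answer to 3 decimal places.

The Cobb–Douglas utilities coincide, so 62^α·713^(1−α) = 52^α·1001^(1−α).
(62/52)^α = (1001/713)^(1−α); take logs: α·ln(62/52) = (1−α)·ln(1001/713), i.e. α·0.175891 = (1−α)·0.339273.
With A = 0.175891 and B = 0.339273: α·A = (1−α)·B, so α = B/(A+B) = 0.339273/0.515164 ≈ 0.659.

α ≈ 0.659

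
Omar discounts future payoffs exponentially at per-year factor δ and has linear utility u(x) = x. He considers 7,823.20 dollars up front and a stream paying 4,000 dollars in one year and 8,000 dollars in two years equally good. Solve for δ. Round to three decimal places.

The stream is worth 4000δ + 8000δ² today, so 4000δ + 8000δ² = 7823.20.
Rearranged: 8000δ² + 4000δ − 7823.20 = 0.
The positive root is δ = [−4000 + √(4000² + 4·8000·7823.20)] / (2·8000) = (−4000 + 16320.000)/16000 ≈ 0.770.

δ ≈ 0.770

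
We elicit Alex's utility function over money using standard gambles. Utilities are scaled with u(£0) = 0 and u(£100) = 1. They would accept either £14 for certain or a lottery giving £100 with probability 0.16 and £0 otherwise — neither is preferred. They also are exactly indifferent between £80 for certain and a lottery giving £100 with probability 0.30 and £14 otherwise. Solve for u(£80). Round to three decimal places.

The first gamble pins u(£14): it must equal 0.16·1 + 0.84·0 = 0.16.
Then u(£80) = 0.30·u(£100) + 0.70·u(£14) = 0.30·1.00 + 0.70·0.16 = 0.4120.

0.412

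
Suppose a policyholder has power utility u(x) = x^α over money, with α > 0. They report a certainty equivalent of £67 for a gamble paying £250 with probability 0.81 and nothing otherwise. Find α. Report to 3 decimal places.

α ≈ 0.160

EU(lottery) = 0.81·250^α + 0.19·0 = 0.81·250^α.
Equating: 67^α = 0.81·250^α, i.e. 0.2680^α = 0.81.
Taking logs: α·ln(67/250) = ln(0.81), so α = -0.210721 / -1.316768 ≈ 0.160.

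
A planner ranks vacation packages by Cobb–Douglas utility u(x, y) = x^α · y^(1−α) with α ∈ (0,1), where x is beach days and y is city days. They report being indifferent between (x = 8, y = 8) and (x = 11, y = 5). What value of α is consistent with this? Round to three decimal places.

Indifference: 8^α · 8^(1−α) = 11^α · 5^(1−α).
(8/11)^α = (5/8)^(1−α); take logs: α·ln(8/11) = (1−α)·ln(5/8), i.e. α·-0.318454 = (1−α)·-0.470004.
So α/(1−α) = (-0.470004)/(-0.318454) = 1.475893, and α = 1.475893/2.475893 ≈ 0.596.

α ≈ 0.596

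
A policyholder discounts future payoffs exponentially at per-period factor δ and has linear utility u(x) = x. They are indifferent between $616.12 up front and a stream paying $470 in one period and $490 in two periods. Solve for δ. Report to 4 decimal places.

The stream is worth 470δ + 490δ² today, so 470δ + 490δ² = 616.12.
So 490δ² + 470δ − 616.12 = 0.
The positive root is δ = [−470 + √(470² + 4·490·616.12)] / (2·490) = (−470 + 1195.197)/980 ≈ 0.7400.

δ ≈ 0.7400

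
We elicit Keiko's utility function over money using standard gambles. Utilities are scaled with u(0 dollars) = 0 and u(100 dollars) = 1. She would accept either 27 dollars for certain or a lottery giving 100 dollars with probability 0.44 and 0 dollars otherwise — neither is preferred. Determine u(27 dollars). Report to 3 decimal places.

By the standard-gamble method, u(27 dollars) is just the indifference probability on the best outcome: 0.44.

0.440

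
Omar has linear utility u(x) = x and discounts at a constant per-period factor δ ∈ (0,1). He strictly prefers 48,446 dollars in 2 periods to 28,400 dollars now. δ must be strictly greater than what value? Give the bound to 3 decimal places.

δ > 0.766

Comparing present values: 28400 < δ^2·48446.
Dividing by 48446: δ^2 > 0.58622. Both sides are positive, so the square root keeps the direction.
δ > (28400/48446)^(1/2) ≈ 0.766.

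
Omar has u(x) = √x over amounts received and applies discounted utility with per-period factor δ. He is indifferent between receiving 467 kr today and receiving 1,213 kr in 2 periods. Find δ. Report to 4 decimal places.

Indifference means u(467) = δ^2 · u(1213), so δ^2 = u(467)/u(1213).
With u(x) = √x: δ^2 = √467/√1213 = √(467/1213) = 0.62048.
Taking the square root: δ = 0.62048^(1/2) ≈ 0.7877.

δ ≈ 0.7877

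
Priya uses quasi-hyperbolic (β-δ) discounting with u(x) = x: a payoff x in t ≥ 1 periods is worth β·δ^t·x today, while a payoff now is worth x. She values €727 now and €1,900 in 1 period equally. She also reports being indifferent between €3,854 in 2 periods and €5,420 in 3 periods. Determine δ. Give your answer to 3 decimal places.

From the later pair, β·δ^2·3854 = β·δ^3·5420; dividing through, δ = 3854/5420 = 0.71107.

δ ≈ 0.711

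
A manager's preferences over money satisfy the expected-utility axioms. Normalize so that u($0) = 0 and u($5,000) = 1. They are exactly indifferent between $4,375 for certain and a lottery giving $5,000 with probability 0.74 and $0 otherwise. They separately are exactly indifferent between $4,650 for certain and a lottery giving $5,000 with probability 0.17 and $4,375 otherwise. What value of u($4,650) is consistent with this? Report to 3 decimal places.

0.784

From the first indifference, u($4,375) = 0.74·u($5,000) + 0.26·u($0) = 0.74·1 + 0.26·0 = 0.74.
Chaining: u($4,650) = 0.17·1.00 + 0.83·0.74 = 0.7842.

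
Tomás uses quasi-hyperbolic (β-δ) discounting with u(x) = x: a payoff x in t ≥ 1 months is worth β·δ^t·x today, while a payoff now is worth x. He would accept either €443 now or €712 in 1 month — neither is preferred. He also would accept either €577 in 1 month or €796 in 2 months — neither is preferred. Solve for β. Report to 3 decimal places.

β ≈ 0.858

The second indifference involves only future payoffs, so β cancels: β·δ^1·577 = β·δ^2·796, giving δ = 577/796 = 0.72487.
The first indifference: 443 = β·δ·712, so β = 443/(δ·712) = 443/(0.72487·712) ≈ 0.858.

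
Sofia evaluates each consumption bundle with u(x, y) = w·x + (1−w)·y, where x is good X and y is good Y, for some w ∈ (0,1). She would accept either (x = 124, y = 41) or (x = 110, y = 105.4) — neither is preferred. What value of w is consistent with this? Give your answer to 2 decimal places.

w = 0.82

Indifference: w·124 + (1−w)·41 = w·110 + (1−w)·105.4.
Collecting terms: w·14 = (1−w)·64.4.
So w/(1−w) = 64.4/14 = 4.6000, giving w = 64.4/(14+64.4) = 0.82.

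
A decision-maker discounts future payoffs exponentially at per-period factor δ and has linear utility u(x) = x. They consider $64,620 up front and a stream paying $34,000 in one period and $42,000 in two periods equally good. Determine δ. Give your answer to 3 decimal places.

Present value of the stream is 34000·δ + 42000·δ². Indifference gives 34000δ + 42000δ² = 64620.
Rearranged: 42000δ² + 34000δ − 64620 = 0.
By the quadratic formula (taking the positive root), δ = (−34000 + √12012160000.00) / 84000 ≈ 0.900.

δ ≈ 0.900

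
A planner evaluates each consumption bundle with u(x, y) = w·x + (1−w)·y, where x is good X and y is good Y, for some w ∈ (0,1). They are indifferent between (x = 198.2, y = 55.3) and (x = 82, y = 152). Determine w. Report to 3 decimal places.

u(198.2,55.3) = u(82,152) means w·198.2 + (1−w)·55.3 = w·82 + (1−w)·152.
w·(198.2−82) = (1−w)·(152−55.3), i.e. w·116.2 = (1−w)·96.7.
The marginal rate of substitution is 96.7/116.2, so w = 96.7/(116.2+96.7) = 0.454.

w = 0.454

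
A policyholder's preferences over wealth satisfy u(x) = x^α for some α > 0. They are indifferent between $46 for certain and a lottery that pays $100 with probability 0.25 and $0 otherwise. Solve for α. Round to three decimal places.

α ≈ 1.785

EU(lottery) = 0.25·100^α + 0.75·0 = 0.25·100^α.
Indifference: 46^α = 0.25·100^α, so (46/100)^α = 0.25.
Take logs: α = ln 0.25 / ln(46/100) ≈ 1.78525.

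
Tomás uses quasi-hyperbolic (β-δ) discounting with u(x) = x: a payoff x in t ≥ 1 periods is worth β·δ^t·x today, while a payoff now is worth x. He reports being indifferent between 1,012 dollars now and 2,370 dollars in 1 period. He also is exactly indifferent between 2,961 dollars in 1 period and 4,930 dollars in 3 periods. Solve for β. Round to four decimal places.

β ≈ 0.5510

The second indifference involves only future payoffs, so β cancels: β·δ^1·2961 = β·δ^3·4930, giving δ^2 = 2961/4930 = 0.60061, so δ = 0.77499.
The first indifference: 1012 = β·δ·2370, so β = 1012/(δ·2370) = 1012/(0.77499·2370) ≈ 0.5510.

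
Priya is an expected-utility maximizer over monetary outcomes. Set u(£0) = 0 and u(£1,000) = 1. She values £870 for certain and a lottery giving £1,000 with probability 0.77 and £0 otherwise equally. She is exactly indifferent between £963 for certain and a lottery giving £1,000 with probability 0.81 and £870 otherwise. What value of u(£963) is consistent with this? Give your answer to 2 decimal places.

First, u(£870) = 0.77·u(£1,000) + 0.23·u(£0) = 0.77.
Chaining: u(£963) = 0.81·1.00 + 0.19·0.77 = 0.9563.

0.96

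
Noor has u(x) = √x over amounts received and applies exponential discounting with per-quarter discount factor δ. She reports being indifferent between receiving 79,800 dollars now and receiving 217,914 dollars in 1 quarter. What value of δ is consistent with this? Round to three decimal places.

Indifference means u(79800) = δ · u(217914), so δ = u(79800)/u(217914).
Since u(x) = √x, δ = √(79800/217914) = 0.60514.

δ ≈ 0.605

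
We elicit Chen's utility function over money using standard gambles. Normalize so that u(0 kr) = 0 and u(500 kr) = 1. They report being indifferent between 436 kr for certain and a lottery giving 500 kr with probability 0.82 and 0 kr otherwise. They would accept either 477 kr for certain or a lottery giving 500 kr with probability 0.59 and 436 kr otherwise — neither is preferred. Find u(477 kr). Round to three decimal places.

0.926

The first gamble pins u(436 kr): it must equal 0.82·1 + 0.18·0 = 0.82.
Then u(477 kr) = 0.59·u(500 kr) + 0.41·u(436 kr) = 0.59·1.00 + 0.41·0.82 = 0.9262.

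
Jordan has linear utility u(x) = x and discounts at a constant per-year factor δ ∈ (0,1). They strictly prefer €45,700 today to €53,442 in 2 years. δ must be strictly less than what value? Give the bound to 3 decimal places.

Comparing present values: 45700 > δ^2·53442.
Dividing by 53442: δ^2 < 0.85513. Both sides are positive, so the square root keeps the direction.
δ < (45700/53442)^(1/2) ≈ 0.925.

δ < 0.925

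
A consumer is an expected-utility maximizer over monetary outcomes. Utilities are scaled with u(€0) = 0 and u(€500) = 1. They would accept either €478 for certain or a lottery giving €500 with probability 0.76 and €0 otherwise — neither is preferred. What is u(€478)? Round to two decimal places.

0.76

By the standard-gamble method, u(€478) is just the indifference probability on the best outcome: 0.76.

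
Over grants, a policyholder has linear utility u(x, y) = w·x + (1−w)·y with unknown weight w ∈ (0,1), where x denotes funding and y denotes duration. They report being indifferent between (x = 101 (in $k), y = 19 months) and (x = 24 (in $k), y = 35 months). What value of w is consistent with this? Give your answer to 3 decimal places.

w = 0.172

Equating utilities: w·101 + (1−w)·19 = w·24 + (1−w)·35.
w·(101−24) = (1−w)·(35−19), i.e. w·77 = (1−w)·16.
Hence w = 16/(77+16) = 16/93 = 0.172.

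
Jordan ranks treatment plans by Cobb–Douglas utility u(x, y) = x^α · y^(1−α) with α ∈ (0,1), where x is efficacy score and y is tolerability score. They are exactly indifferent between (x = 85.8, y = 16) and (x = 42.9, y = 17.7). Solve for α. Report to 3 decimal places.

α ≈ 0.127

Set the two utilities equal: 85.8^α·16^(1−α) = 42.9^α·17.7^(1−α).
(85.8/42.9)^α = (17.7/16)^(1−α); take logs: α·ln(85.8/42.9) = (1−α)·ln(17.7/16), i.e. α·0.693147 = (1−α)·0.100976.
With A = 0.693147 and B = 0.100976: α·A = (1−α)·B, so α = B/(A+B) = 0.100976/0.794123 ≈ 0.127.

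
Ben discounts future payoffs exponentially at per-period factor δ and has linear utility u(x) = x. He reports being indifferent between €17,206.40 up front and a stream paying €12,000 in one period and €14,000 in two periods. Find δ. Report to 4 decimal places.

δ ≈ 0.7600

Equating present values: 17206.40 = 12000δ + 14000δ².
That is, 14000δ² + 12000δ − 17206.40 = 0, a quadratic in δ.
The positive root is δ = [−12000 + √(12000² + 4·14000·17206.40)] / (2·14000) = (−12000 + 33280.000)/28000 ≈ 0.7600.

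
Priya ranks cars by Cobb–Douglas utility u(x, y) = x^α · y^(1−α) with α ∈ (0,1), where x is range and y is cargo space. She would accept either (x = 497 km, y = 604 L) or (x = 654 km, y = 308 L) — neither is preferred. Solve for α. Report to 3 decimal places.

Indifference: 497^α · 604^(1−α) = 654^α · 308^(1−α).
(497/654)^α = (308/604)^(1−α); take logs: α·ln(497/654) = (1−α)·ln(308/604), i.e. α·-0.274517 = (1−α)·-0.673474.
Thus α·(-0.947991) = -0.673474, so α = -0.673474/-0.947991 ≈ 0.710.

α ≈ 0.710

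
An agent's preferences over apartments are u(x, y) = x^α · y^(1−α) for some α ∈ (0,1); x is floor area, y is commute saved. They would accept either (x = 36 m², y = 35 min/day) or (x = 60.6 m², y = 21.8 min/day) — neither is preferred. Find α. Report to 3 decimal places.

α ≈ 0.476

Set the two utilities equal: 36^α·35^(1−α) = 60.6^α·21.8^(1−α).
(36/60.6)^α = (21.8/35)^(1−α); take logs: α·ln(36/60.6) = (1−α)·ln(21.8/35), i.e. α·-0.520776 = (1−α)·-0.473438.
So α/(1−α) = (-0.473438)/(-0.520776) = 0.909101, and α = 0.909101/1.909101 ≈ 0.476.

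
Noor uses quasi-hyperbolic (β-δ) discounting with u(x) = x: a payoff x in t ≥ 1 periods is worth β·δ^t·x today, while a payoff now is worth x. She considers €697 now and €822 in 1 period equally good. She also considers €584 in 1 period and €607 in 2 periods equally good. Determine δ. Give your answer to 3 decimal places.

From the later pair, β·δ^1·584 = β·δ^2·607; dividing through, δ = 584/607 = 0.96211.

δ ≈ 0.962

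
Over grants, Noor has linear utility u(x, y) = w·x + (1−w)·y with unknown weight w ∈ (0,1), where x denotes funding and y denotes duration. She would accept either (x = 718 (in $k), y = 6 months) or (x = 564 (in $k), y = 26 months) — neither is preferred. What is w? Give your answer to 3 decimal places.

Indifference: w·718 + (1−w)·6 = w·564 + (1−w)·26.
w·(718−564) = (1−w)·(26−6), i.e. w·154 = (1−w)·20.
The marginal rate of substitution is 20/154, so w = 20/(154+20) = 0.115.

w = 0.115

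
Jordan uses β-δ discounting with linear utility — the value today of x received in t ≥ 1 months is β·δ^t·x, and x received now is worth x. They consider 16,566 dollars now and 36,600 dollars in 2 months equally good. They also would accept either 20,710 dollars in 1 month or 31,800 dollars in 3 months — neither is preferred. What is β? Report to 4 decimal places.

β ≈ 0.6950

Both payoffs in the second observation are in the future, so β drops out: δ^1·20710 = δ^3·31800 ⇒ δ^2 = 20710/31800 = 0.65126, so δ = 0.80701.
Substituting δ into 16566 = β·δ^2·36600: β = 16566/(23836.038) ≈ 0.6950.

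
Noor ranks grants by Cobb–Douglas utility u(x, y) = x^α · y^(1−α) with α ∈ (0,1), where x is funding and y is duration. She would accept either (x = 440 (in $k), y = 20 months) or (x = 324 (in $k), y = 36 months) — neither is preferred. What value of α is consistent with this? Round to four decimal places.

Indifference: 440^α · 20^(1−α) = 324^α · 36^(1−α).
Taking logs: α·ln 440 + (1−α)·ln 20 = α·ln 324 + (1−α)·ln 36, i.e. α·0.3060312 = (1−α)·0.5877867.
So α/(1−α) = (0.5877867)/(0.3060312) = 1.9206757, and α = 1.9206757/2.9206757 ≈ 0.6576.

α ≈ 0.6576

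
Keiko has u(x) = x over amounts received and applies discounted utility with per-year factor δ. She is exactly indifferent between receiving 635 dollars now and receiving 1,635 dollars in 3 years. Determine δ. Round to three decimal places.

δ ≈ 0.730

Indifference means u(635) = δ^3 · u(1635), so δ^3 = u(635)/u(1635).
With u(x) = x: δ^3 = 635/1635 = 0.38838.
Hence δ = (0.38838)^(1/3) = 0.72960.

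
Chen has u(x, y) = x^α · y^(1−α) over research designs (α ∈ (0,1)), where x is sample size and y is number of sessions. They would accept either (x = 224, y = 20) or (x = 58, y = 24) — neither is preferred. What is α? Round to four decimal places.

α ≈ 0.1189

Set the two utilities equal: 224^α·20^(1−α) = 58^α·24^(1−α).
Taking logs: α·ln 224 + (1−α)·ln 20 = α·ln 58 + (1−α)·ln 24, i.e. α·1.3512030 = (1−α)·0.1823216.
Thus α·(1.5335246) = 0.1823216, so α = 0.1823216/1.5335246 ≈ 0.1189.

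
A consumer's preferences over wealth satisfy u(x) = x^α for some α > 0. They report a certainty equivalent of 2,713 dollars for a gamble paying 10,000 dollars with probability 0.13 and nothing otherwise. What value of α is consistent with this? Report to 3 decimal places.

The lottery's expected utility is 0.13·u(10000) + 0.87·u(0) = 0.13·10000^α (since u(0) = 0 for α > 0).
Indifference: 2713^α = 0.13·10000^α, so (2713/10000)^α = 0.13.
α = ln(0.13) / ln(2713/10000) = -2.040221/-1.304530 ≈ 1.564.

α ≈ 1.564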